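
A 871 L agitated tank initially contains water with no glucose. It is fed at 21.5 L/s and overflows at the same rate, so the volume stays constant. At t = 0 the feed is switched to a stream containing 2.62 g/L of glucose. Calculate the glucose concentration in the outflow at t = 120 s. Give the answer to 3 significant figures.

2.48 g/L

Species balance on the tank: V dC/dt = Q(C_in − C).
Time constant τ = V/Q = 871/21.5 = 40.512 s.
Solution: C(t) = C_in + (C₀ − C_in) e^(−t/τ).
C(120) = 2.62 + (0 − 2.62)·e^(−120/40.512) = 2.62 + (-2.6200)·0.051710 = 2.4845 g/L.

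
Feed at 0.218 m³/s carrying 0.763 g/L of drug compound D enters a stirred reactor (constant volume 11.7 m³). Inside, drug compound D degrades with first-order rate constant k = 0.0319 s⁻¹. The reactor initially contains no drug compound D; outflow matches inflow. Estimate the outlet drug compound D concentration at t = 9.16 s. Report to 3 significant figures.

0.104 g/L

V dC/dt = Q(C_in − C) − k V C.
This is linear with rate a = Q/V + k = 0.050532 s⁻¹.
C_ss = Q C_in/(Q + kV) = 0.28134 g/L; C(t) = C_ss + (C₀ − C_ss) e^(−a t).
C(9.16) = 0.28134 + (-0.28134)·e^(−0.050532·9.16) = 0.28134 + (-0.28134)·0.62947 = 0.10424 g/L.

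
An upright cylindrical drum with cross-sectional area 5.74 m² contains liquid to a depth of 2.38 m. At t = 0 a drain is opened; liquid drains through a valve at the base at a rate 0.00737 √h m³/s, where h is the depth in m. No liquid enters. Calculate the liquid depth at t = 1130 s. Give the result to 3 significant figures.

Unsteady balance on liquid volume: A dh/dt = −0.00737 √h.
This is separable: 2 d(√h)/dt = −0.00737/A, so √h = √h₀ − (0.00737/(2A)) t.
√h = √2.38 − 0.00737·1130/(2·5.74) = 1.5427 − 0.72544 = 0.81728.
h = 0.81728² = 0.66795 m.

0.668 m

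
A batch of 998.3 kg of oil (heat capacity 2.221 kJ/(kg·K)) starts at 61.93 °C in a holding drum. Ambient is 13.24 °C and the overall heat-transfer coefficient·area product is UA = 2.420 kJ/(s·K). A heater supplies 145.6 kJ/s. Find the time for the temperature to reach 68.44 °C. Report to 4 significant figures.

M c_p dT/dt = −UA(T − T_amb) + Q̇.
τ = M c_p/UA = 916.208 s; T_ss = T_amb + Q̇/UA = 13.24 + 145.6/2.420 = 73.4053 °C.
T(t) = T_ss + (T₀ − T_ss)e^(−t/τ); set T = 68.44:
t = −τ ln[(T − T_ss)/(T₀ − T_ss)] = −916.208 · ln(0.432694) = 767.530 s.

767.5 s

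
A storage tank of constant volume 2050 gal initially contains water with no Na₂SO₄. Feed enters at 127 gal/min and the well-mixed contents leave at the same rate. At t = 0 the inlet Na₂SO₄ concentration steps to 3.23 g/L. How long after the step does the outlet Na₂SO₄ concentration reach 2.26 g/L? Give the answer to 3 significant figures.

19.4 min

Mass balance on the solute (V constant): V dC/dt = Q(C_in − C), so τ = V/Q = 16.142 min.
C(t) = C_in + (C₀ − C_in) e^(−t/τ). Set C = 2.26 and solve for t:
e^(−t/τ) = (C − C_in)/(C₀ − C_in) = (2.26 − 3.23)/(0 − 3.23) = 0.30031
t = −τ ln(…) = 16.142 × 1.2029 = 19.418 min.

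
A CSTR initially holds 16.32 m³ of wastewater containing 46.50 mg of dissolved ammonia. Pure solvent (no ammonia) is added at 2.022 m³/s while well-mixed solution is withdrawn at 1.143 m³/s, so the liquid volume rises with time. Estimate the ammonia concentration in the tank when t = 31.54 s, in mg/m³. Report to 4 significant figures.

0.2903 mg/m³

Let m(t) be the amount of ammonia. Volume: V(t) = V₀ + (Q_in − Q_out) t = 16.32 + 0.879000 t; V(31.54) = 44.0437 m³.
No ammonia enters, so dm/dt = −Q_out · (m/V).
dm/m = −Q_out dt/(V₀ + 0.879000 t); integrating gives ln(m/m₀) = −(Q_out/(Q_in−Q_out)) ln(V/V₀).
m = m₀ (V₀/V)^(Q_out/(Q_in−Q_out)) = 46.50 × (16.32/44.0437)^(1.30034) = 12.7877 mg.
C = m/V = 12.7877/44.0437 = 0.290342 mg/m³.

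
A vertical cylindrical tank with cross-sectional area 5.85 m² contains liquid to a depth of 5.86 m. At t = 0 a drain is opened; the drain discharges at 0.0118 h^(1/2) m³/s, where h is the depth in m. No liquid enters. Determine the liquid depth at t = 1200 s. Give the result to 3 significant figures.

With no inflow, A dh/dt = −0.0118 √h.
This is separable: 2 d(√h)/dt = −0.0118/A, so √h = √h₀ − (0.0118/(2A)) t.
√h = √5.86 − 0.0118·1200/(2·5.85) = 2.4207 − 1.2103 = 1.2105.
h = 1.2105² = 1.4653 m.

1.47 m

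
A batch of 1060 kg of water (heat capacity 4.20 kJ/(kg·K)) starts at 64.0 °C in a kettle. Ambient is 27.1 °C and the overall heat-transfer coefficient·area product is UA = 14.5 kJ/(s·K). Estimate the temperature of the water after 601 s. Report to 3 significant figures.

Lumped-capacitance energy balance: M c_p dT/dt = UA(T_amb − T).
dT/dt = (T_ss − T)/τ with T_ss = T_amb = 27.100 °C, τ = M c_p/UA = 1060·4.20/14.5 = 307.03 s.
Solution: T(t) = T_ss + (T₀ − T_ss) e^(−t/τ).
T(601) = 27.100 + (36.900)·0.14122 = 32.311 °C.

32.3 °C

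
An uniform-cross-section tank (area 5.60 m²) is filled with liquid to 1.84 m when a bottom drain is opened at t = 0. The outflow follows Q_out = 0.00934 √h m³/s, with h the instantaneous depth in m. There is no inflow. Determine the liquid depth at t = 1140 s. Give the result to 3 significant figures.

With no inflow, A dh/dt = −0.00934 √h.
This is separable: 2 d(√h)/dt = −0.00934/A, so √h = √h₀ − (0.00934/(2A)) t.
√h = √1.84 − 0.00934·1140/(2·5.60) = 1.3565 − 0.95068 = 0.40579.
h = 0.40579² = 0.16466 m.

0.165 m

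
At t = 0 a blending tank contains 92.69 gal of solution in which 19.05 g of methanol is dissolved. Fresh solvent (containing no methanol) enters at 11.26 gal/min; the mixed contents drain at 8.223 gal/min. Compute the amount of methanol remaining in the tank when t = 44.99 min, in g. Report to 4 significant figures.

1.639 g

Let m(t) be the amount of methanol. Volume: V(t) = V₀ + (Q_in − Q_out) t = 92.69 + 3.03700 t; V(44.99) = 229.325 gal.
Species balance (pure solvent in): dm/dt = −Q_out · m/V(t).
dm/m = −Q_out dt/(V₀ + 3.03700 t); integrating gives ln(m/m₀) = −(Q_out/(Q_in−Q_out)) ln(V/V₀).
m = m₀ (V₀/V)^(Q_out/(Q_in−Q_out)) = 19.05 × (92.69/229.325)^(2.70761) = 1.63936 g.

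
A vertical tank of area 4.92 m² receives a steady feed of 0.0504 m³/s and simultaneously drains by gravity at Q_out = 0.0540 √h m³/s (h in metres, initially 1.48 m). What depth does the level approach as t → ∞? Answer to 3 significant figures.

Volume balance on the tank: A dh/dt = Q_in − 0.0540 √h. At steady state dh/dt = 0:
Q_in = 0.0540 √h_ss ⇒ √h_ss = 0.0504/0.0540 = 0.93333.
h_ss = 0.93333² = 0.87111 m. (Since h₀ = 1.48 m > h_ss, the level will fall toward this value.)

0.871 m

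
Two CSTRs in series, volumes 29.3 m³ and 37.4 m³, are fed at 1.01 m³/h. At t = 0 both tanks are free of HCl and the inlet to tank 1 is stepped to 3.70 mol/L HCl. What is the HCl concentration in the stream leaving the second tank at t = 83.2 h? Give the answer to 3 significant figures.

Each tank obeys Vᵢ dCᵢ/dt = Q(Cᵢ₋₁ − Cᵢ), so τᵢ = Vᵢ/Q.
τ₁ = 29.3/1.01 = 29.010 h; τ₂ = 37.4/1.01 = 37.030 h.
Tank 1: C₁ = C_in(1 − e^(−t/τ₁)). Tank 2 (τ₁ ≠ τ₂): C₂ = C_in[1 − (τ₁ e^(−t/τ₁) − τ₂ e^(−t/τ₂))/(τ₁ − τ₂)].
At t = 83.2: e^(−t/τ₁) = 0.056813, e^(−t/τ₂) = 0.10573.
C₂ = 3.70·[1 − (29.010·0.056813 − 37.030·0.10573)/(-8.0198)] = 3.70·0.71731 = 2.6541 mol/L.

2.65 mol/L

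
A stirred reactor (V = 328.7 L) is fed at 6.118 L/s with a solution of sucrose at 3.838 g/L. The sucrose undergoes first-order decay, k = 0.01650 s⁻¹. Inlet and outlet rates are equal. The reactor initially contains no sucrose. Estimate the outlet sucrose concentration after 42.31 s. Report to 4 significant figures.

Species balance: V dC/dt = Q C_in − Q C − k V C.
dC/dt = (Q/V) C_in − (Q/V + k) C; effective rate a = Q/V + k = 0.0186127 + 0.01650 = 0.0351127 s⁻¹.
C_ss = Q C_in/(Q + kV) = 2.03447 g/L; C(t) = C_ss + (C₀ − C_ss) e^(−a t).
C(42.31) = 2.03447 + (-2.03447)·e^(−0.0351127·42.31) = 2.03447 + (-2.03447)·0.226362 = 1.57394 g/L.

1.574 g/L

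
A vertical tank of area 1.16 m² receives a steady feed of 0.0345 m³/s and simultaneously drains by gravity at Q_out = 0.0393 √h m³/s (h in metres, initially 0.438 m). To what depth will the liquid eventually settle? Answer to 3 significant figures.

Mass balance (ρ constant): A dh/dt = Q_in − 0.0393 √h. At steady state dh/dt = 0:
Q_in = 0.0393 √h_ss ⇒ √h_ss = 0.0345/0.0393 = 0.87786.
h_ss = 0.87786² = 0.77064 m. (Since h₀ = 0.438 m < h_ss, the level will rise toward this value.)

0.771 m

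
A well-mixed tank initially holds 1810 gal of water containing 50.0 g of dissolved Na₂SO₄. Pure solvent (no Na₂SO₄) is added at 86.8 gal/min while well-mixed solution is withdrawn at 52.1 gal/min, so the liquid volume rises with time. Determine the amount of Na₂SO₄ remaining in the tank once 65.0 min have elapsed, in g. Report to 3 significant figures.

Let m(t) be the amount of Na₂SO₄. Volume: V(t) = V₀ + (Q_in − Q_out) t = 1810 + 34.700 t; V(65.0) = 4065.5 gal.
Species balance (pure solvent in): dm/dt = −Q_out · m/V(t).
Separate: dm/m = −Q_out dt/V(t) ⇒ ln(m/m₀) = −(Q_out/(Q_in−Q_out)) ln(V/V₀).
m = m₀ (V₀/V)^(Q_out/(Q_in−Q_out)) = 50.0 × (1810/4065.5)^(1.5014) = 14.836 g.

14.8 g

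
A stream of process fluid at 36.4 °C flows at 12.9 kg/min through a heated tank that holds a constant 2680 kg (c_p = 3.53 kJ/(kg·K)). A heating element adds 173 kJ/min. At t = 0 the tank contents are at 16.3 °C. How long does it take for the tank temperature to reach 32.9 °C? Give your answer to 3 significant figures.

246 min

M c_p dT/dt = ṁ c_p (T_in − T) + Q̇.
τ = M/ṁ = 207.75 min; T_ss = T_in + Q̇/(ṁ c_p) = 40.199 °C.
T(t) = T_ss + (T₀ − T_ss) e^(−t/τ). Set T = 32.9:
e^(−t/τ) = (32.9 − 40.199)/(16.3 − 40.199) = 0.30541
t = −207.75 · ln(0.30541) = 246.41 min.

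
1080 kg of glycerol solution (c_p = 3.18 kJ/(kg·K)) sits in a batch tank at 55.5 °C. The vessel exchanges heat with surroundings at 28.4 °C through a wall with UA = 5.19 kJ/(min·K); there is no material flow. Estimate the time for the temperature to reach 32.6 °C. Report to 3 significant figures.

1230 min

First-law balance (no shaft work): M c_p dT/dt = −UA(T − T_amb).
τ = M c_p/UA = 661.73 min; T_ss = T_amb = 28.400 °C.
T(t) = T_ss + (T₀ − T_ss)e^(−t/τ); set T = 32.6:
t = −τ ln[(T − T_ss)/(T₀ − T_ss)] = −661.73 · ln(0.15498) = 1233.8 min.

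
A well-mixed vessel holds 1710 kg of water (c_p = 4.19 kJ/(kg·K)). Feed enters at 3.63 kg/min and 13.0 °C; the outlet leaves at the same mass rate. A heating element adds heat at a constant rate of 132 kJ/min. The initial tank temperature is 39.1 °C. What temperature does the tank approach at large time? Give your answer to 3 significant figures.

21.7 °C

Unsteady energy balance on the tank contents: M c_p dT/dt = ṁ c_p (T_in − T) + 132.
At steady state dT/dt = 0 ⇒ T_ss = T_in + Q̇/(ṁ c_p) = 13.0 + 132/(3.63·4.19) = 21.679 °C.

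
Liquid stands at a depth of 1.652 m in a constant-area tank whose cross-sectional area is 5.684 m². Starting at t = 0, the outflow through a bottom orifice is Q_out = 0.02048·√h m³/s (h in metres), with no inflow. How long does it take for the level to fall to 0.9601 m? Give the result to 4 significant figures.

With no inflow, A dh/dt = −0.02048 √h.
Separate and integrate: 2(√h − √h₀) = −(0.02048/A) t.
t = 2A(√h₀ − √h)/0.02048 = 2·5.684·(√1.652 − √0.9601)/0.02048
  = 11.3680 × (1.28530 − 0.979847) / 0.02048 = 169.551 s.

169.6 s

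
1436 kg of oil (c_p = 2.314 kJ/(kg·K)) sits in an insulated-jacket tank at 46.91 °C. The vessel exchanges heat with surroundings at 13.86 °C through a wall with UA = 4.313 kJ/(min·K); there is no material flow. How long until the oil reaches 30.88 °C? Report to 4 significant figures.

511.3 min

M c_p dT/dt = −UA(T − T_amb).
τ = M c_p/UA = 770.439 min; T_ss = T_amb = 13.8600 °C.
T(t) = T_ss + (T₀ − T_ss)e^(−t/τ); set T = 30.88:
t = −τ ln[(T − T_ss)/(T₀ − T_ss)] = −770.439 · ln(0.514977) = 511.288 min.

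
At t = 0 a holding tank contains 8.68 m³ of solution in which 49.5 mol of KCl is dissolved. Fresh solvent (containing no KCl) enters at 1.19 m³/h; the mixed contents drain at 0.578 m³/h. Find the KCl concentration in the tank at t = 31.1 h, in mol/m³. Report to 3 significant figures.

0.597 mol/m³

Total volume: dV/dt = Q_in − Q_out = 0.61200 m³/h, so V(t) = 8.68 + 0.61200 t and V(31.1) = 27.713 m³.
Species balance (pure solvent in): dm/dt = −Q_out · m/V(t).
Separate: dm/m = −Q_out dt/V(t) ⇒ ln(m/m₀) = −(Q_out/(Q_in−Q_out)) ln(V/V₀).
m = m₀ (V₀/V)^(Q_out/(Q_in−Q_out)) = 49.5 × (8.68/27.713)^(0.94444) = 16.537 mol.
C = m/V = 16.537/27.713 = 0.59671 mol/m³.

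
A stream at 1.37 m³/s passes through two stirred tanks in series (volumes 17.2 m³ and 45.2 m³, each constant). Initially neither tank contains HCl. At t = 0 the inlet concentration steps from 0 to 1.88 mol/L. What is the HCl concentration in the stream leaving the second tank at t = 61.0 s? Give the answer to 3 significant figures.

1.41 mol/L

Time constants: τᵢ = Vᵢ/Q for each well-mixed tank.
τ₁ = 17.2/1.37 = 12.555 s; τ₂ = 45.2/1.37 = 32.993 s.
Tank 1: C₁ = C_in(1 − e^(−t/τ₁)). Tank 2 (τ₁ ≠ τ₂): C₂ = C_in[1 − (τ₁ e^(−t/τ₁) − τ₂ e^(−t/τ₂))/(τ₁ − τ₂)].
At t = 61.0: e^(−t/τ₁) = 0.0077604, e^(−t/τ₂) = 0.15741.
C₂ = 1.88·[1 − (12.555·0.0077604 − 32.993·0.15741)/(-20.438)] = 1.88·0.75066 = 1.4112 mol/L.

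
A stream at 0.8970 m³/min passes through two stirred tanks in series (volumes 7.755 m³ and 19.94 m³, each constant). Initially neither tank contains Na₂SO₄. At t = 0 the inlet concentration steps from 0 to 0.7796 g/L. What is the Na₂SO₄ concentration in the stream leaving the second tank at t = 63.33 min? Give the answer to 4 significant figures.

Time constants: τᵢ = Vᵢ/Q for each well-mixed tank.
τ₁ = 7.755/0.8970 = 8.64548 min; τ₂ = 19.94/0.8970 = 22.2297 min.
Solving the cascade with C₁(0)=C₂(0)=0 gives C₂(t) = C_in[1 − (τ₁ e^(−t/τ₁) − τ₂ e^(−t/τ₂))/(τ₁ − τ₂)].
At t = 63.33: e^(−t/τ₁) = 0.000658721, e^(−t/τ₂) = 0.0579081.
C₂ = 0.7796·[1 − (8.64548·0.000658721 − 22.2297·0.0579081)/(-13.5842)] = 0.7796·0.905656 = 0.706050 g/L.

0.7060 g/L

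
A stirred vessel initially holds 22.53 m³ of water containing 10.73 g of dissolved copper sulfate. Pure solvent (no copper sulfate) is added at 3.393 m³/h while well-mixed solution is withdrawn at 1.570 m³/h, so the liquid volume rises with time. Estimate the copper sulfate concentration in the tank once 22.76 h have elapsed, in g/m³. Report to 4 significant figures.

0.06818 g/m³

Total volume: dV/dt = Q_in − Q_out = 1.82300 m³/h, so V(t) = 22.53 + 1.82300 t and V(22.76) = 64.0215 m³.
No copper sulfate enters, so dm/dt = −Q_out · (m/V).
dm/m = −Q_out dt/(V₀ + 1.82300 t); integrating gives ln(m/m₀) = −(Q_out/(Q_in−Q_out)) ln(V/V₀).
m = m₀ (V₀/V)^(Q_out/(Q_in−Q_out)) = 10.73 × (22.53/64.0215)^(0.861218) = 4.36498 g.
C = m/V = 4.36498/64.0215 = 0.0681799 g/m³.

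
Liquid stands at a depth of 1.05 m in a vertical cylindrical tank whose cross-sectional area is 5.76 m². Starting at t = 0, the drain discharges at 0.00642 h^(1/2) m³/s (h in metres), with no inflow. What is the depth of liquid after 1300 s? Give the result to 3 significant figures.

0.0901 m

A dh/dt = −Q_out = −0.00642 √h.
This is separable: 2 d(√h)/dt = −0.00642/A, so √h = √h₀ − (0.00642/(2A)) t.
√h = √1.05 − 0.00642·1300/(2·5.76) = 1.0247 − 0.72448 = 0.30022.
h = 0.30022² = 0.090130 m.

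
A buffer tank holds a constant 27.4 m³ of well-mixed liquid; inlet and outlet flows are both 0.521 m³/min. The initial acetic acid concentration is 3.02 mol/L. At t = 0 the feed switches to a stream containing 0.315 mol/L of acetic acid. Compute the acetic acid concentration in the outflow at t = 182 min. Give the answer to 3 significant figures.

0.400 mol/L

Unsteady species balance (constant V, well mixed): V dC/dt = Q(C_in − C).
Time constant τ = V/Q = 27.4/0.521 = 52.591 min.
This is linear first-order; C(t) = C_in + (C₀ − C_in) e^(−t/τ).
C(182) = 0.315 + (3.02 − 0.315)·e^(−182/52.591) = 0.315 + (2.7050)·0.031409 = 0.39996 mol/L.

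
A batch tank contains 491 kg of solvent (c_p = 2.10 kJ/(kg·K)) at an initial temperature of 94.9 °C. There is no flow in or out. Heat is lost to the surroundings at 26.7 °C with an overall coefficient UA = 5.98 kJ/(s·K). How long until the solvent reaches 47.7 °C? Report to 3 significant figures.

203 s

M c_p dT/dt = −UA(T − T_amb).
τ = M c_p/UA = 172.42 s; T_ss = T_amb = 26.700 °C.
T(t) = T_ss + (T₀ − T_ss)e^(−t/τ); set T = 47.7:
t = −τ ln[(T − T_ss)/(T₀ − T_ss)] = −172.42 · ln(0.30792) = 203.10 s.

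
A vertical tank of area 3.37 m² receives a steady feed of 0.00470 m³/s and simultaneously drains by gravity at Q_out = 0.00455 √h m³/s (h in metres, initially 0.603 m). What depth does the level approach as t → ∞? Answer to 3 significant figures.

1.07 m

A dh/dt = Q_in − 0.00455 √h. Steady state requires inflow = outflow:
Q_in = 0.00455 √h_ss ⇒ √h_ss = 0.00470/0.00455 = 1.0330.
h_ss = 1.0330² = 1.0670 m. (Since h₀ = 0.603 m < h_ss, the level will rise toward this value.)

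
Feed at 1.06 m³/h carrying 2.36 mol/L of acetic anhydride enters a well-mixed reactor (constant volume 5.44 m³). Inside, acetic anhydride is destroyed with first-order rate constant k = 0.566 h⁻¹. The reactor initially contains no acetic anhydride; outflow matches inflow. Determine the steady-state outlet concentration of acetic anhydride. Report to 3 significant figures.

V dC/dt = Q(C_in − C) − k V C.
Steady state (dC/dt = 0): C_ss = Q C_in/(Q + kV) = C_in/(1 + kV/Q).
C_ss = 1.06·2.36/(1.06 + 0.566·5.44) = 2.5016/4.1390 = 0.60439 mol/L.

0.604 mol/L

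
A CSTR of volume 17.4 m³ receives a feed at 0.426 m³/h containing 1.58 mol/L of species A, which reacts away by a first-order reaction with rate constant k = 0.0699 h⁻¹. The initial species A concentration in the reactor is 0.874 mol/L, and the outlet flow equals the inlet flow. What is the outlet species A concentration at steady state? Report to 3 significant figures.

0.410 mol/L

V dC/dt = Q(C_in − C) − k V C.
Steady state (dC/dt = 0): C_ss = Q C_in/(Q + kV) = C_in/(1 + kV/Q).
C_ss = 0.426·1.58/(0.426 + 0.0699·17.4) = 0.67308/1.6423 = 0.40985 mol/L.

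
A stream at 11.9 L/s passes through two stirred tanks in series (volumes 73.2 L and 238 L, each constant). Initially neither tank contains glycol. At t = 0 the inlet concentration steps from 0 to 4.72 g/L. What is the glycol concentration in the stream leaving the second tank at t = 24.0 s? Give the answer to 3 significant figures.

Each tank obeys Vᵢ dCᵢ/dt = Q(Cᵢ₋₁ − Cᵢ), so τᵢ = Vᵢ/Q.
τ₁ = 73.2/11.9 = 6.1513 s; τ₂ = 238/11.9 = 20.000 s.
Solving the cascade with C₁(0)=C₂(0)=0 gives C₂(t) = C_in[1 − (τ₁ e^(−t/τ₁) − τ₂ e^(−t/τ₂))/(τ₁ − τ₂)].
At t = 24.0: e^(−t/τ₁) = 0.020209, e^(−t/τ₂) = 0.30119.
C₂ = 4.72·[1 − (6.1513·0.020209 − 20.000·0.30119)/(-13.849)] = 4.72·0.57400 = 2.7093 g/L.

2.71 g/L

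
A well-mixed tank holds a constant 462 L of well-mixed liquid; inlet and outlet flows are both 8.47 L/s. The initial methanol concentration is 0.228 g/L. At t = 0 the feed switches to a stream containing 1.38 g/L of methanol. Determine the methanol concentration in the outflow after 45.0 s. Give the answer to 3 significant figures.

0.875 g/L

Unsteady species balance (constant V, well mixed): V dC/dt = Q(C_in − C).
So dC/dt = (C_in − C)/τ with τ = V/Q = 462/8.47 = 54.545 s.
This is linear first-order; C(t) = C_in + (C₀ − C_in) e^(−t/τ).
C(45.0) = 1.38 + (0.228 − 1.38)·e^(−45.0/54.545) = 1.38 + (-1.1520)·0.43823 = 0.87515 g/L.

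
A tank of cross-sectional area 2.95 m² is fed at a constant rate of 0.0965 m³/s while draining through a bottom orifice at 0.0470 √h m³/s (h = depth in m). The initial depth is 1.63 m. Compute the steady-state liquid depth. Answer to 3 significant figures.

Volume balance on the tank: A dh/dt = Q_in − 0.0470 √h. At steady state dh/dt = 0:
Q_in = 0.0470 √h_ss ⇒ √h_ss = 0.0965/0.0470 = 2.0532.
h_ss = 2.0532² = 4.2156 m. (Since h₀ = 1.63 m < h_ss, the level will rise toward this value.)

4.22 m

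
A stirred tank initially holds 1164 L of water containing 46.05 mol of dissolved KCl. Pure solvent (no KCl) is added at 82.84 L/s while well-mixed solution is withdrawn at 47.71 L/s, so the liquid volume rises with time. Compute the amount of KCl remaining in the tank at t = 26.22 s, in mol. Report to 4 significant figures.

20.86 mol

Total volume: dV/dt = Q_in − Q_out = 35.1300 L/s, so V(t) = 1164 + 35.1300 t and V(26.22) = 2085.11 L.
Solute balance: dm/dt = 0 − Q_out C = −Q_out m/V(t).
dm/m = −Q_out dt/(V₀ + 35.1300 t); integrating gives ln(m/m₀) = −(Q_out/(Q_in−Q_out)) ln(V/V₀).
m = m₀ (V₀/V)^(Q_out/(Q_in−Q_out)) = 46.05 × (1164/2085.11)^(1.35810) = 20.8637 mol.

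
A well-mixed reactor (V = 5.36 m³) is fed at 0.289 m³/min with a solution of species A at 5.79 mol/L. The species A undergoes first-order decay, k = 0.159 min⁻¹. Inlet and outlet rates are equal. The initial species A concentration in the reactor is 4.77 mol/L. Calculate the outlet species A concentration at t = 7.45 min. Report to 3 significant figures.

2.14 mol/L

V dC/dt = Q(C_in − C) − k V C.
This is linear with rate a = Q/V + k = 0.21292 min⁻¹.
C_ss = Q C_in/(Q + kV) = 1.4662 mol/L; C(t) = C_ss + (C₀ − C_ss) e^(−a t).
C(7.45) = 1.4662 + (3.3038)·e^(−0.21292·7.45) = 1.4662 + (3.3038)·0.20469 = 2.1425 mol/L.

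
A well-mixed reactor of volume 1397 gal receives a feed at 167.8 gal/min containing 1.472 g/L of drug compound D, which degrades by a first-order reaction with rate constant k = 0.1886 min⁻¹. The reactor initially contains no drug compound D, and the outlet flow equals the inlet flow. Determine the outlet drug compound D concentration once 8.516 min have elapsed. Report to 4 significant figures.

Species balance: V dC/dt = Q C_in − Q C − k V C.
This is linear with rate a = Q/V + k = 0.308715 min⁻¹.
C_ss = Q C_in/(Q + kV) = 0.572725 g/L; C(t) = C_ss + (C₀ − C_ss) e^(−a t).
C(8.516) = 0.572725 + (-0.572725)·e^(−0.308715·8.516) = 0.572725 + (-0.572725)·0.0721496 = 0.531403 g/L.

0.5314 g/L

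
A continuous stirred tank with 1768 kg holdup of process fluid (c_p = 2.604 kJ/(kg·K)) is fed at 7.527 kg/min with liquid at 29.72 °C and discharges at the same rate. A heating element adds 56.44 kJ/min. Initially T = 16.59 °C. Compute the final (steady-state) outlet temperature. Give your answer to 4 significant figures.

M c_p dT/dt = ṁ c_p (T_in − T) + Q̇.
At steady state dT/dt = 0 ⇒ T_ss = T_in + Q̇/(ṁ c_p) = 29.72 + 56.44/(7.527·2.604) = 32.5995 °C.

32.60 °C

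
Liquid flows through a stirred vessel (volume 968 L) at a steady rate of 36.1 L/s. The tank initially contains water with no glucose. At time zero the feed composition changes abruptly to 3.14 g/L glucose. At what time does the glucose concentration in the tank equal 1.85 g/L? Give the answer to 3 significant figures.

Species balance: V dC/dt = Q(C_in − C) ⇒ τ = V/Q = 26.814 s.
C(t) = C_in + (C₀ − C_in) e^(−t/τ). Set C = 1.85 and solve for t:
e^(−t/τ) = (C − C_in)/(C₀ − C_in) = (1.85 − 3.14)/(0 − 3.14) = 0.41083
t = −τ ln(…) = 26.814 × 0.88958 = 23.854 s.

23.9 s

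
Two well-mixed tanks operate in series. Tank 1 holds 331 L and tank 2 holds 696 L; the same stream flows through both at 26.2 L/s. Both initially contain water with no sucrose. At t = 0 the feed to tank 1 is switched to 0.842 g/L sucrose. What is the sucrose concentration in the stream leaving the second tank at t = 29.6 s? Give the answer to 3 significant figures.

Each tank obeys Vᵢ dCᵢ/dt = Q(Cᵢ₋₁ − Cᵢ), so τᵢ = Vᵢ/Q.
τ₁ = 331/26.2 = 12.634 s; τ₂ = 696/26.2 = 26.565 s.
Solving the cascade with C₁(0)=C₂(0)=0 gives C₂(t) = C_in[1 − (τ₁ e^(−t/τ₁) − τ₂ e^(−t/τ₂))/(τ₁ − τ₂)].
At t = 29.6: e^(−t/τ₁) = 0.096043, e^(−t/τ₂) = 0.32816.
C₂ = 0.842·[1 − (12.634·0.096043 − 26.565·0.32816)/(-13.931)] = 0.842·0.46134 = 0.38845 g/L.

0.388 g/L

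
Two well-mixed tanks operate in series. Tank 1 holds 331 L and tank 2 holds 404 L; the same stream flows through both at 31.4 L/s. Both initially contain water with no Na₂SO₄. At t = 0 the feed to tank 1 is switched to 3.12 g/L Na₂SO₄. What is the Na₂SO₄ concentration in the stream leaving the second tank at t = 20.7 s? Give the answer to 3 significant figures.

Time constants: τᵢ = Vᵢ/Q for each well-mixed tank.
τ₁ = 331/31.4 = 10.541 s; τ₂ = 404/31.4 = 12.866 s.
Tank 1: C₁ = C_in(1 − e^(−t/τ₁)). Tank 2 (τ₁ ≠ τ₂): C₂ = C_in[1 − (τ₁ e^(−t/τ₁) − τ₂ e^(−t/τ₂))/(τ₁ − τ₂)].
At t = 20.7: e^(−t/τ₁) = 0.14034, e^(−t/τ₂) = 0.20012.
C₂ = 3.12·[1 − (10.541·0.14034 − 12.866·0.20012)/(-2.3248)] = 3.12·0.52885 = 1.6500 g/L.

1.65 g/L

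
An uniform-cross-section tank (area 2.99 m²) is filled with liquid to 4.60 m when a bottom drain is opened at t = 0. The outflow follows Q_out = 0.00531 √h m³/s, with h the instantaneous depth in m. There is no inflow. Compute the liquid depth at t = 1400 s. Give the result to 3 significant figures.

Accumulation of liquid (constant cross-section A): A dh/dt = −0.00531 √h.
Separate and integrate: 2(√h − √h₀) = −(0.00531/A) t.
√h = √4.60 − 0.00531·1400/(2·2.99) = 2.1448 − 1.2431 = 0.90162.
h = 0.90162² = 0.81291 m.

0.813 m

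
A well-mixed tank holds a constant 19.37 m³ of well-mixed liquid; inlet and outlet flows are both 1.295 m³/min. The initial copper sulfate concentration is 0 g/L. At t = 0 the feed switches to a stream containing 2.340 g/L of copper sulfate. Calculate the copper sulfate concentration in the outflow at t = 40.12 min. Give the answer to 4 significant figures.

2.180 g/L

Accumulation = in − out for the solute gives V dC/dt = Q(C_in − C).
Rewrite as dC/dt + C/τ = C_in/τ, τ = V/Q = 14.9575 min.
Integrating: C(t) = C_in + (C₀ − C_in) e^(−t/τ).
C(40.12) = 2.340 + (0 − 2.340)·e^(−40.12/14.9575) = 2.340 + (-2.34000)·0.0684083 = 2.17992 g/L.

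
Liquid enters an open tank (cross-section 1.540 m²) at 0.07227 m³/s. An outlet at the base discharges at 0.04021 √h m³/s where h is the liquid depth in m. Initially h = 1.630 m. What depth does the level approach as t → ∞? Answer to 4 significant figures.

3.230 m

A dh/dt = Q_in − 0.04021 √h. Steady state requires inflow = outflow:
Q_in = 0.04021 √h_ss ⇒ √h_ss = 0.07227/0.04021 = 1.79731.
h_ss = 1.79731² = 3.23034 m. (Since h₀ = 1.630 m < h_ss, the level will rise toward this value.)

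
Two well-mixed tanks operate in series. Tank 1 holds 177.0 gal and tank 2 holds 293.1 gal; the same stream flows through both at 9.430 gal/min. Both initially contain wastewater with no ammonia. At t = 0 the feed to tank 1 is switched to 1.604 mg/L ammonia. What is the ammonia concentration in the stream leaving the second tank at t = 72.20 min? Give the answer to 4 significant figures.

1.259 mg/L

Species balance on tank i: dCᵢ/dt = (Cᵢ₋₁ − Cᵢ)/τᵢ with τᵢ = Vᵢ/Q.
τ₁ = 177.0/9.430 = 18.7699 min; τ₂ = 293.1/9.430 = 31.0817 min.
Solving the cascade with C₁(0)=C₂(0)=0 gives C₂(t) = C_in[1 − (τ₁ e^(−t/τ₁) − τ₂ e^(−t/τ₂))/(τ₁ − τ₂)].
At t = 72.20: e^(−t/τ₁) = 0.0213525, e^(−t/τ₂) = 0.0979877.
C₂ = 1.604·[1 − (18.7699·0.0213525 − 31.0817·0.0979877)/(-12.3118)] = 1.604·0.785178 = 1.25943 mg/L.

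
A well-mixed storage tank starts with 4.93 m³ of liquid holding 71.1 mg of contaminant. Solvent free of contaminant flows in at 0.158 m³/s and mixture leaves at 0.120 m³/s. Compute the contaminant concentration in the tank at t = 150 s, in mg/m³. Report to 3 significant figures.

Let m(t) be the amount of contaminant. Volume: V(t) = V₀ + (Q_in − Q_out) t = 4.93 + 0.038000 t; V(150) = 10.630 m³.
No contaminant enters, so dm/dt = −Q_out · (m/V).
dm/m = −Q_out dt/(V₀ + 0.038000 t); integrating gives ln(m/m₀) = −(Q_out/(Q_in−Q_out)) ln(V/V₀).
m = m₀ (V₀/V)^(Q_out/(Q_in−Q_out)) = 71.1 × (4.93/10.630)^(3.1579) = 6.2824 mg.
C = m/V = 6.2824/10.630 = 0.59100 mg/m³.

0.591 mg/m³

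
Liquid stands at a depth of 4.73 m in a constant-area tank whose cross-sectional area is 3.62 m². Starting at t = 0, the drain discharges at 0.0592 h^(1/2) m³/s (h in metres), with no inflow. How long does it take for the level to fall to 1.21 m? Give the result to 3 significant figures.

131 s

Accumulation of liquid (constant cross-section A): A dh/dt = −0.0592 √h.
∫ h^(−1/2) dh = −(0.0592/A) ∫ dt, giving 2√h = 2√h₀ − (0.0592/A) t.
t = 2A(√h₀ − √h)/0.0592 = 2·3.62·(√4.73 − √1.21)/0.0592
  = 7.2400 × (2.1749 − 1.1000) / 0.0592 = 131.45 s.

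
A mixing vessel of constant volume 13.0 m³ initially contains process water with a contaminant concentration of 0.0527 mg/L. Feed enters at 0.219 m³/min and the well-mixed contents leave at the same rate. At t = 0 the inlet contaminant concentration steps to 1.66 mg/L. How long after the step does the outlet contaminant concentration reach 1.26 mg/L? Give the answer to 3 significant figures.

82.6 min

Unsteady species balance (constant V, well mixed): V dC/dt = Q(C_in − C), so τ = V/Q = 59.361 min.
C(t) = C_in + (C₀ − C_in) e^(−t/τ). Set C = 1.26 and solve for t:
e^(−t/τ) = (C − C_in)/(C₀ − C_in) = (1.26 − 1.66)/(0.0527 − 1.66) = 0.24886
t = −τ ln(…) = 59.361 × 1.3908 = 82.562 min.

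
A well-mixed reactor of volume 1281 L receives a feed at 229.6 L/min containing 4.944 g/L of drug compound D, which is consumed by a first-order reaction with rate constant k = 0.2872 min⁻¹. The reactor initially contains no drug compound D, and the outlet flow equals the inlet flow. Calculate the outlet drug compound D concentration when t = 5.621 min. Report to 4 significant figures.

Accumulation = in − out − consumed: V dC/dt = Q C_in − Q C − k V C.
This is linear with rate a = Q/V + k = 0.466435 min⁻¹.
C_ss = Q C_in/(Q + kV) = 1.89981 g/L; C(t) = C_ss + (C₀ − C_ss) e^(−a t).
C(5.621) = 1.89981 + (-1.89981)·e^(−0.466435·5.621) = 1.89981 + (-1.89981)·0.0726697 = 1.76175 g/L.

1.762 g/L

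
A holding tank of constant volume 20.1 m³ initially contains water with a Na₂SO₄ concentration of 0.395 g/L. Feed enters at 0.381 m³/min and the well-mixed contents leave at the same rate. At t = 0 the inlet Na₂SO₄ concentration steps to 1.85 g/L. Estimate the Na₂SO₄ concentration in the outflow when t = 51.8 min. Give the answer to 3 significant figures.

1.30 g/L

Transient balance on the dissolved component: V dC/dt = Q(C_in − C).
So dC/dt = (C_in − C)/τ with τ = V/Q = 20.1/0.381 = 52.756 min.
Integrating: C(t) = C_in + (C₀ − C_in) e^(−t/τ).
C(51.8) = 1.85 + (0.395 − 1.85)·e^(−51.8/52.756) = 1.85 + (-1.4550)·0.37461 = 1.3049 g/L.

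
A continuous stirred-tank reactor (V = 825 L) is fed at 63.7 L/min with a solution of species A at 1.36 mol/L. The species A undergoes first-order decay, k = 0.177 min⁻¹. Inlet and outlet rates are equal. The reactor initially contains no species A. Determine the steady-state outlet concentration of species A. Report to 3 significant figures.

Species balance: V dC/dt = Q C_in − Q C − k V C.
Steady state (dC/dt = 0): C_ss = Q C_in/(Q + kV) = C_in/(1 + kV/Q).
C_ss = 63.7·1.36/(63.7 + 0.177·825) = 86.632/209.73 = 0.41307 mol/L.

0.413 mol/L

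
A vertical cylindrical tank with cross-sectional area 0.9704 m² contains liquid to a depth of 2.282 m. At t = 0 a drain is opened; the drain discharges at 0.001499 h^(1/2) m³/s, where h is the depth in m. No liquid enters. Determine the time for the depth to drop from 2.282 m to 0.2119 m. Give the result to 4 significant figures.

1360 s

A dh/dt = −Q_out = −0.001499 √h.
This is separable: 2 d(√h)/dt = −0.001499/A, so √h = √h₀ − (0.001499/(2A)) t.
t = 2A(√h₀ − √h)/0.001499 = 2·0.9704·(√2.282 − √0.2119)/0.001499
  = 1.94080 × (1.51063 − 0.460326) / 0.001499 = 1359.86 s.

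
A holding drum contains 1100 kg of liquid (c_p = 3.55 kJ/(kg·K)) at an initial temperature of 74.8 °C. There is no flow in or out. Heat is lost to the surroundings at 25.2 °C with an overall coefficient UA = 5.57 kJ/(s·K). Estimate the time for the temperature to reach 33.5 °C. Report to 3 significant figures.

M c_p dT/dt = −UA(T − T_amb).
τ = M c_p/UA = 701.08 s; T_ss = T_amb = 25.200 °C.
T(t) = T_ss + (T₀ − T_ss)e^(−t/τ); set T = 33.5:
t = −τ ln[(T − T_ss)/(T₀ − T_ss)] = −701.08 · ln(0.16734) = 1253.3 s.

1250 s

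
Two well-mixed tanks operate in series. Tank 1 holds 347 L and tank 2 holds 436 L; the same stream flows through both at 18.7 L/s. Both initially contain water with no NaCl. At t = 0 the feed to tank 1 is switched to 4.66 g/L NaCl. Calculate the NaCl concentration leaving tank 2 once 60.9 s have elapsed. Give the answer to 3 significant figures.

3.67 g/L

Species balance on tank i: dCᵢ/dt = (Cᵢ₋₁ − Cᵢ)/τᵢ with τᵢ = Vᵢ/Q.
τ₁ = 347/18.7 = 18.556 s; τ₂ = 436/18.7 = 23.316 s.
Solving the cascade with C₁(0)=C₂(0)=0 gives C₂(t) = C_in[1 − (τ₁ e^(−t/τ₁) − τ₂ e^(−t/τ₂))/(τ₁ − τ₂)].
At t = 60.9: e^(−t/τ₁) = 0.037556, e^(−t/τ₂) = 0.073388.
C₂ = 4.66·[1 − (18.556·0.037556 − 23.316·0.073388)/(-4.7594)] = 4.66·0.78691 = 3.6670 g/L.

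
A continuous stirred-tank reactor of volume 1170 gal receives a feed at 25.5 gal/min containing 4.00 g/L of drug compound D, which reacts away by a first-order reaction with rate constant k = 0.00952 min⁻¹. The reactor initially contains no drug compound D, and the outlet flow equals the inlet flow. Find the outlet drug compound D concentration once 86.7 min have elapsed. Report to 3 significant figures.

2.60 g/L

Species balance: V dC/dt = Q C_in − Q C − k V C.
This is linear with rate a = Q/V + k = 0.031315 min⁻¹.
C_ss = Q C_in/(Q + kV) = 2.7840 g/L; C(t) = C_ss + (C₀ − C_ss) e^(−a t).
C(86.7) = 2.7840 + (-2.7840)·e^(−0.031315·86.7) = 2.7840 + (-2.7840)·0.066205 = 2.5997 g/L.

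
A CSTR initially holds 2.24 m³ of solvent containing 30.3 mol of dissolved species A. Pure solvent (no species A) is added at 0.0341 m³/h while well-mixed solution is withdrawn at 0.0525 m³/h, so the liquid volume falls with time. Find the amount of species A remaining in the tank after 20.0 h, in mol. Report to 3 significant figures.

18.2 mol

Total volume: dV/dt = Q_in − Q_out = -0.018400 m³/h, so V(t) = 2.24 − 0.018400 t and V(20.0) = 1.8720 m³.
Solute balance: dm/dt = 0 − Q_out C = −Q_out m/V(t).
dm/m = −Q_out dt/(V₀ − 0.018400 t); integrating gives ln(m/m₀) = −(Q_out/(Q_in−Q_out)) ln(V/V₀).
m = m₀ (V₀/V)^(Q_out/(Q_in−Q_out)) = 30.3 × (2.24/1.8720)^(-2.8533) = 18.157 mol.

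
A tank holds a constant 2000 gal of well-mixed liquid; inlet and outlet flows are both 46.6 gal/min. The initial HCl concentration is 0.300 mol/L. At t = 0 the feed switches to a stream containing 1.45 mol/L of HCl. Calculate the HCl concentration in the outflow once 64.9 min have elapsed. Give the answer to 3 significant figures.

1.20 mol/L

Unsteady species balance (constant V, well mixed): V dC/dt = Q(C_in − C).
Rewrite as dC/dt + C/τ = C_in/τ, τ = V/Q = 42.918 min.
Integrating: C(t) = C_in + (C₀ − C_in) e^(−t/τ).
C(64.9) = 1.45 + (0.300 − 1.45)·e^(−64.9/42.918) = 1.45 + (-1.1500)·0.22043 = 1.1965 mol/L.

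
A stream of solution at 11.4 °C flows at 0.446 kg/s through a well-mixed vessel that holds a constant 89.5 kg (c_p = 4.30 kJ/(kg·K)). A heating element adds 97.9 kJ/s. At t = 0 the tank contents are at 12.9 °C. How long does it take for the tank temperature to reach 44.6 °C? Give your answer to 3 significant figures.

M c_p dT/dt = ṁ c_p (T_in − T) + Q̇.
τ = M/ṁ = 200.67 s; T_ss = T_in + Q̇/(ṁ c_p) = 62.448 °C.
T(t) = T_ss + (T₀ − T_ss) e^(−t/τ). Set T = 44.6:
e^(−t/τ) = (44.6 − 62.448)/(12.9 − 62.448) = 0.36022
t = −200.67 · ln(0.36022) = 204.90 s.

205 s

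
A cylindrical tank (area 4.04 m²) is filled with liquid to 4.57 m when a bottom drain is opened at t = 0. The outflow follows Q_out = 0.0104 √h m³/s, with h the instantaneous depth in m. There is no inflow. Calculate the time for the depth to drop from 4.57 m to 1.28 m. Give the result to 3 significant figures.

With no inflow, A dh/dt = −0.0104 √h.
This is separable: 2 d(√h)/dt = −0.0104/A, so √h = √h₀ − (0.0104/(2A)) t.
t = 2A(√h₀ − √h)/0.0104 = 2·4.04·(√4.57 − √1.28)/0.0104
  = 8.0800 × (2.1378 − 1.1314) / 0.0104 = 781.88 s.

782 s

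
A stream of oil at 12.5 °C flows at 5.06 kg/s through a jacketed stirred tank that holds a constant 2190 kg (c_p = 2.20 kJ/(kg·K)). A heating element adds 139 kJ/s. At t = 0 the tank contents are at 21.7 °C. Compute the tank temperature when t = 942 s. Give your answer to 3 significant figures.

M c_p dT/dt = ṁ c_p (T_in − T) + Q̇.
τ = M/ṁ = 432.81 s; T_ss = T_in + Q̇/(ṁ c_p) = 12.5 + 139/(5.06·2.20) = 24.987 °C.
Solution: T(t) = T_ss + (T₀ − T_ss) e^(−t/τ).
T(942) = 24.987 + (-3.2865)·e^(−942/432.81) = 24.987 + (-3.2865)·0.11344 = 24.614 °C.

24.6 °C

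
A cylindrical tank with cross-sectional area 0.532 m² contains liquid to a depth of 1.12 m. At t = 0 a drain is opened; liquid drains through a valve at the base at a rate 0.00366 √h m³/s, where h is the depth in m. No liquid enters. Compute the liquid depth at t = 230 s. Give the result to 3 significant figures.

Volume balance on the tank: A dh/dt = −0.00366 √h.
This is separable: 2 d(√h)/dt = −0.00366/A, so √h = √h₀ − (0.00366/(2A)) t.
√h = √1.12 − 0.00366·230/(2·0.532) = 1.0583 − 0.79117 = 0.26714.
h = 0.26714² = 0.071361 m.

0.0714 m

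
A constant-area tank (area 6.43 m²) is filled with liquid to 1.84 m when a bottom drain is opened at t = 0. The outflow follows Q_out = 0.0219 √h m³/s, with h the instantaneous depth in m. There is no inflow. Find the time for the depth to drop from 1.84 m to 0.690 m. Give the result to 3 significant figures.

A dh/dt = −Q_out = −0.0219 √h.
∫ h^(−1/2) dh = −(0.0219/A) ∫ dt, giving 2√h = 2√h₀ − (0.0219/A) t.
t = 2A(√h₀ − √h)/0.0219 = 2·6.43·(√1.84 − √0.690)/0.0219
  = 12.860 × (1.3565 − 0.83066) / 0.0219 = 308.76 s.

309 s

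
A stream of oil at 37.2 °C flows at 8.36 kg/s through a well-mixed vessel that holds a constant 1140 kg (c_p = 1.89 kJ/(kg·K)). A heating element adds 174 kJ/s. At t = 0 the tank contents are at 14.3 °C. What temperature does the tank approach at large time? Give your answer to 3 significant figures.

48.2 °C

M c_p dT/dt = ṁ c_p (T_in − T) + Q̇.
At steady state dT/dt = 0 ⇒ T_ss = T_in + Q̇/(ṁ c_p) = 37.2 + 174/(8.36·1.89) = 48.212 °C.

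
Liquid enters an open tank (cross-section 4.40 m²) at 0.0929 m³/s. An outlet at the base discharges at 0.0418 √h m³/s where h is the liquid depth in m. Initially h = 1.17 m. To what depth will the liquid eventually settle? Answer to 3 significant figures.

4.94 m

A dh/dt = Q_in − 0.0418 √h. Steady state requires inflow = outflow:
Q_in = 0.0418 √h_ss ⇒ √h_ss = 0.0929/0.0418 = 2.2225.
h_ss = 2.2225² = 4.9395 m. (Since h₀ = 1.17 m < h_ss, the level will rise toward this value.)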